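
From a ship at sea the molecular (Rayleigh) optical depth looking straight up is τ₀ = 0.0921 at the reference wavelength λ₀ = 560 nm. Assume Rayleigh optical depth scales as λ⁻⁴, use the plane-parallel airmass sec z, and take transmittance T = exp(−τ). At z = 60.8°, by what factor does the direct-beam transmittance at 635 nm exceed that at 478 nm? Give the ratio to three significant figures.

Airmass: sec 60.8° = 2.0498.
τ(635 nm) = 0.0921 × (560/635)⁴ × 2.0498 = 0.0921 × 0.6049 × 2.0498 = 0.1142.
τ(478 nm) = 0.0921 × (560/478)⁴ × 2.0498 = 0.0921 × 1.8838 × 2.0498 = 0.3556.
T(635)/T(478) = exp(τ_B − τ_A) = exp(0.2414) = 1.2731.

1.27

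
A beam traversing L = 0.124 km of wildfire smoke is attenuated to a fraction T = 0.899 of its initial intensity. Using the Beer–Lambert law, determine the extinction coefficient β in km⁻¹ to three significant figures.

0.859 km⁻¹

Beer–Lambert: T = exp(−βL) ⇒ β = −ln(T)/L = −ln(0.899)/0.124 = 0.1065/0.124 = 0.8586 km⁻¹.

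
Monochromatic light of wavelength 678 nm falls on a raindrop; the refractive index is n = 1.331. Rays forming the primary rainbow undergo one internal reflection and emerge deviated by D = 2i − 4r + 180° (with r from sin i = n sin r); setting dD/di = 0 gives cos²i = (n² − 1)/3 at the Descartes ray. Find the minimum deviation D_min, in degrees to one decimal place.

cos²i = (1.77156 − 1)/3 = 0.25719; i = arccos(0.50714) = 59.527°.
sin r = sin 59.527°/1.331 = 0.64753; r = 40.356°.
D_min = 2·59.527° − 4·40.356° + 180° = 137.630°.

137.6°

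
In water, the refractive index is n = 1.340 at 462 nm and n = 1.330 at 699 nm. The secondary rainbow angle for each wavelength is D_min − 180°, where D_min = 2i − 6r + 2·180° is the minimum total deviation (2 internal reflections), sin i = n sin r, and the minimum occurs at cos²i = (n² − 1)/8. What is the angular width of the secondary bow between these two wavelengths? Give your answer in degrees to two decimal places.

At 462 nm (n = 1.340): cos²i = 0.09945 → i = 71.618°, r = 45.088°, D_min = 232.709°, rainbow angle = 52.709°.
At 699 nm (n = 1.330): cos²i = 0.09611 → i = 71.940°, r = 45.630°, D_min = 230.101°, rainbow angle = 50.101°.
Angular width = |52.709° − 50.101°| = 2.608°.

2.61°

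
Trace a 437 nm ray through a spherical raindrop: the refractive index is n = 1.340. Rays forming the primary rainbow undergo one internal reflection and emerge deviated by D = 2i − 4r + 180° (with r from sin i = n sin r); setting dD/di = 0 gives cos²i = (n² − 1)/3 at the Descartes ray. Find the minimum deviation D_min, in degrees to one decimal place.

cos²i = (1.79560 − 1)/3 = 0.26520; i = arccos(0.51498) = 59.004°.
sin r = sin 59.004°/1.340 = 0.63971; r = 39.770°.
D_min = 2·59.004° − 4·39.770° + 180° = 138.929°.

138.9°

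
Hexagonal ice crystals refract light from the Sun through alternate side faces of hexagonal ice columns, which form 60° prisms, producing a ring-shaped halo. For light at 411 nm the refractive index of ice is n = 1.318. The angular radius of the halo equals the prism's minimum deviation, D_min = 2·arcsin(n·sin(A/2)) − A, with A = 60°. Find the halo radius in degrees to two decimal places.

n·sin(A/2) = 1.318 × sin 30° = 1.318 × 0.5000 = 0.6590.
D_min = 2·arcsin(0.6590) − 60° = 2 × 41.224° − 60° = 22.447°.

22.45°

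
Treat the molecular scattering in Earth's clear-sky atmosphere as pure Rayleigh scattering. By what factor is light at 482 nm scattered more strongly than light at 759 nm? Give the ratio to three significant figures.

Rayleigh scattering ∝ λ⁻⁴, so the ratio of coefficients is the inverse fourth power of the wavelength ratio.
σ(482)/σ(759) = (759/482)⁴ = (1.5747)⁴ = 6.149.

6.15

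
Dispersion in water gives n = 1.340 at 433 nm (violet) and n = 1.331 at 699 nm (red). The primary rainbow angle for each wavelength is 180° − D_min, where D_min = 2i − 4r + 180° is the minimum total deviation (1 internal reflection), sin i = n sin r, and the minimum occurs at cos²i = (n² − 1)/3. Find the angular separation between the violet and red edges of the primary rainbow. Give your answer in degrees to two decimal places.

At 433 nm (n = 1.340): cos²i = 0.26520 → i = 59.004°, r = 39.770°, D_min = 138.929°, rainbow angle = 41.071°.
At 699 nm (n = 1.331): cos²i = 0.25719 → i = 59.527°, r = 40.356°, D_min = 137.630°, rainbow angle = 42.370°.
Angular width = |41.071° − 42.370°| = 1.299°.

1.30°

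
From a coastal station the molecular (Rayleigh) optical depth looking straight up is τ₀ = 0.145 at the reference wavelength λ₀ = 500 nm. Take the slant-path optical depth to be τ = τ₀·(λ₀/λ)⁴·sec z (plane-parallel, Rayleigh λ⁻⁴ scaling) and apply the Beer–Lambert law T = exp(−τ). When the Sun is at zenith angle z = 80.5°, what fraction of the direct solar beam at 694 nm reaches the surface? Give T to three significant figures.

0.789

sec 80.5° = 6.0589.
τ = 0.145 × (500/694)⁴ × 6.0589 = 0.145 × 0.2694 × 6.0589 = 0.2367.
T = exp(−0.2367) = 0.7892.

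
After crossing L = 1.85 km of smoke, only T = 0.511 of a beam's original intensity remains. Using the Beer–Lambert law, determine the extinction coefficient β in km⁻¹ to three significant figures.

0.363 km⁻¹

Beer–Lambert: T = exp(−βL) ⇒ β = −ln(T)/L = −ln(0.511)/1.85 = 0.6714/1.85 = 0.3629 km⁻¹.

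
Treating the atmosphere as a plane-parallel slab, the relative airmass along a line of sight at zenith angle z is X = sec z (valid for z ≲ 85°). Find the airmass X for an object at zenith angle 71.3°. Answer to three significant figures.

X = sec z = 1/cos 71.3° = 1/0.3206 = 3.1190.

3.12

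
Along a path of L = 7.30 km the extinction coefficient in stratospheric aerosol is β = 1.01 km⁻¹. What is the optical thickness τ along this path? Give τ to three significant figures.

7.37

τ = β·L = 1.01 × 7.30 = 7.3730.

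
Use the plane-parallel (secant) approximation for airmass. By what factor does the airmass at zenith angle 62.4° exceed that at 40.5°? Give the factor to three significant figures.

1.64

X(62.4°)/X(40.5°) = sec 62.4° / sec 40.5° = cos 40.5° / cos 62.4° = 0.7604/0.4633 = 1.6413.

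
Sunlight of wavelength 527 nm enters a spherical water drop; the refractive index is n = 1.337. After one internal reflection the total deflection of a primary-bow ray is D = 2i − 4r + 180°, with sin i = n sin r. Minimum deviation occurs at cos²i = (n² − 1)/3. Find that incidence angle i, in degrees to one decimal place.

cos²i = (1.337² − 1)/3 = (1.78757 − 1)/3 = 0.26252.
cos i = 0.51237, so i = 59.178°.

59.2°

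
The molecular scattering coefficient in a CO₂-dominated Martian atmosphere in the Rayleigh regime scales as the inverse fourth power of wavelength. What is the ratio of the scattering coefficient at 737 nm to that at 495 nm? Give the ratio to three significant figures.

0.203

Rayleigh scattering ∝ λ⁻⁴, so the ratio of coefficients is the inverse fourth power of the wavelength ratio.
σ(737)/σ(495) = (495/737)⁴ = (0.6716)⁴ = 0.2035.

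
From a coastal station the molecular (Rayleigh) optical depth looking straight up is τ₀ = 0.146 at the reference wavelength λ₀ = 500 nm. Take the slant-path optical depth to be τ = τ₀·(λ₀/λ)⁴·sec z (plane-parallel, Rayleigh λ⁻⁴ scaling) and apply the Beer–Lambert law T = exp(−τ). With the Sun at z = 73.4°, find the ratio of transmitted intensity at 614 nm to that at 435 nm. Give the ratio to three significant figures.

Airmass: sec 73.4° = 3.5003.
τ(614 nm) = 0.146 × (500/614)⁴ × 3.5003 = 0.146 × 0.4398 × 3.5003 = 0.2247.
τ(435 nm) = 0.146 × (500/435)⁴ × 3.5003 = 0.146 × 1.7455 × 3.5003 = 0.8920.
T(614)/T(435) = exp(τ_B − τ_A) = exp(0.6673) = 1.9490.

1.95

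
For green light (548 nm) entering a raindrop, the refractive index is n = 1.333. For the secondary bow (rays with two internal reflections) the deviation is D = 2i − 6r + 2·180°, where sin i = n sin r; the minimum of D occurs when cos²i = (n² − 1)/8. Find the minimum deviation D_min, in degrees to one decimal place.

cos²i = (1.77689 − 1)/8 = 0.09711; i = arccos(0.31163) = 71.843°.
sin r = sin 71.843°/1.333 = 0.71283; r = 45.466°.
D_min = 2·71.843° − 6·45.466° + 360° = 230.891°.

230.9°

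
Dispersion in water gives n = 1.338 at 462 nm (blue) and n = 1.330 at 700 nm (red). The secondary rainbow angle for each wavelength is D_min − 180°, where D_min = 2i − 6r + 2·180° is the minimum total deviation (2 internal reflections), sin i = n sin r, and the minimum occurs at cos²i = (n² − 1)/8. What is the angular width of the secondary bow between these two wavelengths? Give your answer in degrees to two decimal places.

2.09°

At 462 nm (n = 1.338): cos²i = 0.09878 → i = 71.682°, r = 45.195°, D_min = 232.193°, rainbow angle = 52.193°.
At 700 nm (n = 1.330): cos²i = 0.09611 → i = 71.940°, r = 45.630°, D_min = 230.101°, rainbow angle = 50.101°.
Angular width = |52.193° − 50.101°| = 2.092°.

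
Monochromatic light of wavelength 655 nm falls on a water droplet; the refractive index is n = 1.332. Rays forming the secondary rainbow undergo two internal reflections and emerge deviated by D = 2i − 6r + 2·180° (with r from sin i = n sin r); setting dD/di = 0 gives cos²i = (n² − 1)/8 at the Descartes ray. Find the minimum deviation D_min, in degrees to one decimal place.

230.6°

cos²i = (1.77422 − 1)/8 = 0.09678; i = arccos(0.31109) = 71.875°.
sin r = sin 71.875°/1.332 = 0.71350; r = 45.520°.
D_min = 2·71.875° − 6·45.520° + 360° = 230.628°.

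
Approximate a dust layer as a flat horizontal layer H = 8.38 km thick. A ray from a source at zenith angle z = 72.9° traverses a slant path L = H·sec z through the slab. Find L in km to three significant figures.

sec z = 1/cos 72.9° = 3.4009.
L = 8.38 × 3.4009 = 28.499 km.

28.5 km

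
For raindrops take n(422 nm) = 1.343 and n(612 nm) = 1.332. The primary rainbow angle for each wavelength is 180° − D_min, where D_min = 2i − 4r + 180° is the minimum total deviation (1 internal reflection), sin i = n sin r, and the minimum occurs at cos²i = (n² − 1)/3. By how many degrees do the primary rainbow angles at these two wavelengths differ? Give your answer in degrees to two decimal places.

1.58°

At 422 nm (n = 1.343): cos²i = 0.26788 → i = 58.830°, r = 39.577°, D_min = 139.354°, rainbow angle = 40.646°.
At 612 nm (n = 1.332): cos²i = 0.25807 → i = 59.469°, r = 40.290°, D_min = 137.776°, rainbow angle = 42.224°.
Angular width = |40.646° − 42.224°| = 1.578°.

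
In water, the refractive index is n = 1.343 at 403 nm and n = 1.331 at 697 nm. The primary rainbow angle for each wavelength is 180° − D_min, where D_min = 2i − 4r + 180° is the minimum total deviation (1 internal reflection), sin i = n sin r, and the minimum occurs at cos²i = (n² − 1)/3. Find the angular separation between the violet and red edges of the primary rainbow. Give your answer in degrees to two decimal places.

At 403 nm (n = 1.343): cos²i = 0.26788 → i = 58.830°, r = 39.577°, D_min = 139.354°, rainbow angle = 40.646°.
At 697 nm (n = 1.331): cos²i = 0.25719 → i = 59.527°, r = 40.356°, D_min = 137.630°, rainbow angle = 42.370°.
Angular width = |40.646° − 42.370°| = 1.724°.

1.72°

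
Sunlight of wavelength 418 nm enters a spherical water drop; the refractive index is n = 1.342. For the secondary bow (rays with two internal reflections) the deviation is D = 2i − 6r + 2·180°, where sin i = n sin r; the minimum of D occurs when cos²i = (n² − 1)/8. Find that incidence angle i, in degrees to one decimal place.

cos²i = (1.342² − 1)/8 = (1.80096 − 1)/8 = 0.10012.
cos i = 0.31642, so i = 71.554°.

71.6°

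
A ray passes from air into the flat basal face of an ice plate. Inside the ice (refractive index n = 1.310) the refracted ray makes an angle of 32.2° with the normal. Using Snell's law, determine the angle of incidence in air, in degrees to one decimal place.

44.3°

Snell: sin θ_i = n · sin θ_r = 1.310 × sin 32.2° = 1.310 × 0.5329 = 0.6981.
θ_i = arcsin(0.6981) = 44.27°.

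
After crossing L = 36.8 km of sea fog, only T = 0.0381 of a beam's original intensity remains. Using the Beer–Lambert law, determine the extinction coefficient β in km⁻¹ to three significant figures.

Beer–Lambert: T = exp(−βL) ⇒ β = −ln(T)/L = −ln(0.0381)/36.8 = 3.2675/36.8 = 0.08879 km⁻¹.

0.0888 km⁻¹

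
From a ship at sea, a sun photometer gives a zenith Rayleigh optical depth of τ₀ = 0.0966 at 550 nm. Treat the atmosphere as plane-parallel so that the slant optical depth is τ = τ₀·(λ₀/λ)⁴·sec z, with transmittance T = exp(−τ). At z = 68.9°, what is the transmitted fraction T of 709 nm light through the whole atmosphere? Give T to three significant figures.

sec 68.9° = 2.7778.
τ = 0.0966 × (550/709)⁴ × 2.7778 = 0.0966 × 0.3621 × 2.7778 = 0.0972.
T = exp(−0.0972) = 0.9074.

0.907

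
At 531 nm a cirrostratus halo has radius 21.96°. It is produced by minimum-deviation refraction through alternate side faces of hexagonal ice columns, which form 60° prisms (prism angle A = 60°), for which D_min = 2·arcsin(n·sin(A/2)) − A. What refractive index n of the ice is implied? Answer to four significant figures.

1.312

Rearranging: n = sin((D_min + A)/2) / sin(A/2).
(D_min + A)/2 = (21.96° + 60°)/2 = 40.980°.
n = sin 40.980° / sin 30° = 0.6558 / 0.5000 = 1.3116.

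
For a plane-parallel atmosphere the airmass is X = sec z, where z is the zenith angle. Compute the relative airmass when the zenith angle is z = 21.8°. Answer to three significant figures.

1.08

X = sec z = 1/cos 21.8° = 1/0.9285 = 1.0770.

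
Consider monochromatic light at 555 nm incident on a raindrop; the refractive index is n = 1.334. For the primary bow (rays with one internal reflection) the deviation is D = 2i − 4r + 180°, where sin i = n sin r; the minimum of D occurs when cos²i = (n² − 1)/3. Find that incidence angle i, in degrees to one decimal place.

59.4°

cos²i = (1.334² − 1)/3 = (1.77956 − 1)/3 = 0.25985.
cos i = 0.50976, so i = 59.352°.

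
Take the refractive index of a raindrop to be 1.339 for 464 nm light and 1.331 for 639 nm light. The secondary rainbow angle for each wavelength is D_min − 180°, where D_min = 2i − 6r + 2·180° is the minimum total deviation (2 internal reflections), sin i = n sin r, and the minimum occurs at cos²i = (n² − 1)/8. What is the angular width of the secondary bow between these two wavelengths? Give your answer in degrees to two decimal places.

At 464 nm (n = 1.339): cos²i = 0.09912 → i = 71.650°, r = 45.141°, D_min = 232.451°, rainbow angle = 52.451°.
At 639 nm (n = 1.331): cos²i = 0.09645 → i = 71.907°, r = 45.575°, D_min = 230.365°, rainbow angle = 50.365°.
Angular width = |52.451° − 50.365°| = 2.086°.

2.09°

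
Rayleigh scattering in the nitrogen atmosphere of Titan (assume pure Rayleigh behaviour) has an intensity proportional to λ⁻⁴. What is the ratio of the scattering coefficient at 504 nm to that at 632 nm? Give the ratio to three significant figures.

Rayleigh scattering ∝ λ⁻⁴, so the ratio of coefficients is the inverse fourth power of the wavelength ratio.
σ(504)/σ(632) = (632/504)⁴ = (1.2540)⁴ = 2.473.

2.47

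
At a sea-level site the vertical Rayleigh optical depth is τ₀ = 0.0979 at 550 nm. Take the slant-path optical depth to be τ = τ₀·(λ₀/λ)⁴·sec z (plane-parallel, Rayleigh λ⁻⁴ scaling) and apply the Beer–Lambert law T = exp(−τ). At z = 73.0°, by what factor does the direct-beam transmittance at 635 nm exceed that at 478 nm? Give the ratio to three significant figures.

Airmass: sec 73.0° = 3.4203.
τ(635 nm) = 0.0979 × (550/635)⁴ × 3.4203 = 0.0979 × 0.5628 × 3.4203 = 0.1885.
τ(478 nm) = 0.0979 × (550/478)⁴ × 3.4203 = 0.0979 × 1.7528 × 3.4203 = 0.5869.
T(635)/T(478) = exp(τ_B − τ_A) = exp(0.3985) = 1.4896.

1.49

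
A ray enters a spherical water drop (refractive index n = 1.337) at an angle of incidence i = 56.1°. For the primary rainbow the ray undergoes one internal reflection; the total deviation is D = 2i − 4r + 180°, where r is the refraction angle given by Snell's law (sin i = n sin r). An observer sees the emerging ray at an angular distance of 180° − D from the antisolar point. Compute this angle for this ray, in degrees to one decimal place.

41.3°

sin r = sin 56.1° / 1.337 = 0.8300/1.337 = 0.6208; r = 38.37°.
D = 2·56.1° − 4·38.37° + 180° = 112.20° − 153.50° + 180° = 138.70°.
Angle from antisolar point = 180° − D = 41.30°.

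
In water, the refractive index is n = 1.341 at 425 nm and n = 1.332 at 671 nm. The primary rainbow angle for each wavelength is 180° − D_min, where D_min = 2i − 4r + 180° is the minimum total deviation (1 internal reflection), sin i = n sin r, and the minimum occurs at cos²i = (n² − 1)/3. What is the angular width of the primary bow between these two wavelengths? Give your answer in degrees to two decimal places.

1.29°

At 425 nm (n = 1.341): cos²i = 0.26609 → i = 58.946°, r = 39.705°, D_min = 139.071°, rainbow angle = 40.929°.
At 671 nm (n = 1.332): cos²i = 0.25807 → i = 59.469°, r = 40.290°, D_min = 137.776°, rainbow angle = 42.224°.
Angular width = |40.929° − 42.224°| = 1.295°.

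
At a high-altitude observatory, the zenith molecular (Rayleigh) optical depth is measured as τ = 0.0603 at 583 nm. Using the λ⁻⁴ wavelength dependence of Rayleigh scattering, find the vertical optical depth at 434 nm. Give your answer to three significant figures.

0.196

τ(434 nm) = τ(583 nm) × (583/434)⁴ = 0.0603 × (1.3433)⁴ = 0.0603 × 3.2562 = 0.1964.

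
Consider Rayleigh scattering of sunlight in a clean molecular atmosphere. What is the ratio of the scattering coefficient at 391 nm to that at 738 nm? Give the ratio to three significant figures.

Rayleigh scattering ∝ λ⁻⁴, so the ratio of coefficients is the inverse fourth power of the wavelength ratio.
σ(391)/σ(738) = (738/391)⁴ = (1.8875)⁴ = 12.69.

12.7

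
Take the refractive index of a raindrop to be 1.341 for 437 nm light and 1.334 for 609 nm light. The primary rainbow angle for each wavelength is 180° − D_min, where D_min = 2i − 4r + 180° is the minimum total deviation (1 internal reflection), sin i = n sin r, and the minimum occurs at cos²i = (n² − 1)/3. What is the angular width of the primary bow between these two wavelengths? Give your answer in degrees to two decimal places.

At 437 nm (n = 1.341): cos²i = 0.26609 → i = 58.946°, r = 39.705°, D_min = 139.071°, rainbow angle = 40.929°.
At 609 nm (n = 1.334): cos²i = 0.25985 → i = 59.352°, r = 40.159°, D_min = 138.067°, rainbow angle = 41.933°.
Angular width = |40.929° − 41.933°| = 1.004°.

1.00°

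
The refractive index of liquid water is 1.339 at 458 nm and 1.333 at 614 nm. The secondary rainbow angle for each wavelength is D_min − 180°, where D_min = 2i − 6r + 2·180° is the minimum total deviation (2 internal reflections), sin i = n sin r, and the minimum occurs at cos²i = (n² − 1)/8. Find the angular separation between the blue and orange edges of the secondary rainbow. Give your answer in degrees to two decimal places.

1.56°

At 458 nm (n = 1.339): cos²i = 0.09912 → i = 71.650°, r = 45.141°, D_min = 232.451°, rainbow angle = 52.451°.
At 614 nm (n = 1.333): cos²i = 0.09711 → i = 71.843°, r = 45.466°, D_min = 230.891°, rainbow angle = 50.891°.
Angular width = |52.451° − 50.891°| = 1.560°.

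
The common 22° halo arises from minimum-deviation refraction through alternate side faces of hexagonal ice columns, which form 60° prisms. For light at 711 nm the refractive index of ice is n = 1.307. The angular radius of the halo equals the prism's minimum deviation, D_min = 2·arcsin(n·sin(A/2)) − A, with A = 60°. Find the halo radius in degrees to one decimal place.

21.6°

n·sin(A/2) = 1.307 × sin 30° = 1.307 × 0.5000 = 0.6535.
D_min = 2·arcsin(0.6535) − 60° = 2 × 40.806° − 60° = 21.612°.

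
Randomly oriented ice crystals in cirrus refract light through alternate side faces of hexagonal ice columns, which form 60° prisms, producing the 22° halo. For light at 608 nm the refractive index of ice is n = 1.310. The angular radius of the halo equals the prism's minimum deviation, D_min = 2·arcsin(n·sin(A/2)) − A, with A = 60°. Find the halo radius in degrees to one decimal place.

21.8°

n·sin(A/2) = 1.310 × sin 30° = 1.310 × 0.5000 = 0.6550.
D_min = 2·arcsin(0.6550) − 60° = 2 × 40.920° − 60° = 21.839°.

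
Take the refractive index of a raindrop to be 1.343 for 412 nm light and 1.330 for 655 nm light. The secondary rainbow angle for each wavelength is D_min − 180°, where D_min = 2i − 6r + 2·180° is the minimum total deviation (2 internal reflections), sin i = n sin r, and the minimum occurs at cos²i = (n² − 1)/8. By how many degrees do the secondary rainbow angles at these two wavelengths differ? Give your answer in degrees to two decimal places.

3.38°

At 412 nm (n = 1.343): cos²i = 0.10046 → i = 71.522°, r = 44.928°, D_min = 233.478°, rainbow angle = 53.478°.
At 655 nm (n = 1.330): cos²i = 0.09611 → i = 71.940°, r = 45.630°, D_min = 230.101°, rainbow angle = 50.101°.
Angular width = |53.478° − 50.101°| = 3.377°.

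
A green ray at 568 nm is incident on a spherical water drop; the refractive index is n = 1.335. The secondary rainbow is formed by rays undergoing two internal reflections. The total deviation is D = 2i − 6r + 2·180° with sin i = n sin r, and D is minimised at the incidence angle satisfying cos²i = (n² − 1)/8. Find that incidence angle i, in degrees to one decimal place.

71.8°

cos²i = (1.335² − 1)/8 = (1.78222 − 1)/8 = 0.09778.
cos i = 0.31269, so i = 71.778°.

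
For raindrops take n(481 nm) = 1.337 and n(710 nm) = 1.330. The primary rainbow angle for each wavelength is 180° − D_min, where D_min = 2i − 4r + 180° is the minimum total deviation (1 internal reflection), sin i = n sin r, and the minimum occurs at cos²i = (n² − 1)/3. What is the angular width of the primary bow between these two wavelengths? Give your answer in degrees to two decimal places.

1.02°

At 481 nm (n = 1.337): cos²i = 0.26252 → i = 59.178°, r = 39.964°, D_min = 138.500°, rainbow angle = 41.500°.
At 710 nm (n = 1.330): cos²i = 0.25630 → i = 59.585°, r = 40.422°, D_min = 137.484°, rainbow angle = 42.516°.
Angular width = |41.500° − 42.516°| = 1.016°.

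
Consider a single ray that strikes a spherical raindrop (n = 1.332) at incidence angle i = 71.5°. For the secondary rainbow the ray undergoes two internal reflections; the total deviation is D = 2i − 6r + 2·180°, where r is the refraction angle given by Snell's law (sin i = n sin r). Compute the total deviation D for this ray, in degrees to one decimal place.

sin r = sin 71.5° / 1.332 = 0.9483/1.332 = 0.7120; r = 45.39°.
D = 2·71.5° − 6·45.39° + 2·180° = 143.00° − 272.37° + 360° = 230.63°.

230.6°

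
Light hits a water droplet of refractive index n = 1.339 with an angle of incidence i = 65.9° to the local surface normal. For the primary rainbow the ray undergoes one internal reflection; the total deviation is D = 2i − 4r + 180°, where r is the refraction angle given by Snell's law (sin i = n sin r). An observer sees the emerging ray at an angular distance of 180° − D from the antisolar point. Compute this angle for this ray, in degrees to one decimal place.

sin r = sin 65.9° / 1.339 = 0.9128/1.339 = 0.6817; r = 42.98°.
D = 2·65.9° − 4·42.98° + 180° = 131.80° − 171.92° + 180° = 139.88°.
Angle from antisolar point = 180° − D = 40.12°.

40.1°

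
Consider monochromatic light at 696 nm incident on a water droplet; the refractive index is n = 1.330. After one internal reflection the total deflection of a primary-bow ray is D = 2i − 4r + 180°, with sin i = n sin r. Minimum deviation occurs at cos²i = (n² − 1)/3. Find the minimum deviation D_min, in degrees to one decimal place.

cos²i = (1.76890 − 1)/3 = 0.25630; i = arccos(0.50626) = 59.585°.
sin r = sin 59.585°/1.330 = 0.64841; r = 40.422°.
D_min = 2·59.585° − 4·40.422° + 180° = 137.484°.

137.5°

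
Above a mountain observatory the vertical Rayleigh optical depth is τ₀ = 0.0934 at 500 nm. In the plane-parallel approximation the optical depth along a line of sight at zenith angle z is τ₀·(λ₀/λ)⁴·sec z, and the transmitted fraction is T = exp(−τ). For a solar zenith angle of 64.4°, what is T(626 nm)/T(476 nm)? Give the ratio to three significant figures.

Airmass: sec 64.4° = 2.3144.
τ(626 nm) = 0.0934 × (500/626)⁴ × 2.3144 = 0.0934 × 0.4070 × 2.3144 = 0.0880.
τ(476 nm) = 0.0934 × (500/476)⁴ × 2.3144 = 0.0934 × 1.2175 × 2.3144 = 0.2632.
T(626)/T(476) = exp(τ_B − τ_A) = exp(0.1752) = 1.1915.

1.19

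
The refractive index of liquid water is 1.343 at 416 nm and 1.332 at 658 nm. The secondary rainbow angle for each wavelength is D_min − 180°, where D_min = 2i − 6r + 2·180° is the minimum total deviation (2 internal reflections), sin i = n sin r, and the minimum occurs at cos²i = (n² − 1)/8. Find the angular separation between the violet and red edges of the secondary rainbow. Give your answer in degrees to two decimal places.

2.85°

At 416 nm (n = 1.343): cos²i = 0.10046 → i = 71.522°, r = 44.928°, D_min = 233.478°, rainbow angle = 53.478°.
At 658 nm (n = 1.332): cos²i = 0.09678 → i = 71.875°, r = 45.520°, D_min = 230.628°, rainbow angle = 50.628°.
Angular width = |53.478° − 50.628°| = 2.849°.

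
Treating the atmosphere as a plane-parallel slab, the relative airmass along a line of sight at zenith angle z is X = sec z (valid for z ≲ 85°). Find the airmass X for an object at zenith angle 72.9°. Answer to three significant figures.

X = sec z = 1/cos 72.9° = 1/0.2940 = 3.4009.

3.40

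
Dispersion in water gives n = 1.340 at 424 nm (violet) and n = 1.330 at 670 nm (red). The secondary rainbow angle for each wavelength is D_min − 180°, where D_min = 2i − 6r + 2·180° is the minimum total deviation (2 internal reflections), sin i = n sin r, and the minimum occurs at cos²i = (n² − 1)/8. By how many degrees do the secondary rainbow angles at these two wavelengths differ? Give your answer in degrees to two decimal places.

At 424 nm (n = 1.340): cos²i = 0.09945 → i = 71.618°, r = 45.088°, D_min = 232.709°, rainbow angle = 52.709°.
At 670 nm (n = 1.330): cos²i = 0.09611 → i = 71.940°, r = 45.630°, D_min = 230.101°, rainbow angle = 50.101°.
Angular width = |52.709° − 50.101°| = 2.608°.

2.61°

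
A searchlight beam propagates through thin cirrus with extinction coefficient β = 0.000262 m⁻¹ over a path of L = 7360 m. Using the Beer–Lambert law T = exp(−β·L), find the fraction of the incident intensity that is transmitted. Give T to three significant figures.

τ = β·L = 0.000262 × 7360 = 1.9283.
T = exp(−1.9283) = 0.1454.

0.145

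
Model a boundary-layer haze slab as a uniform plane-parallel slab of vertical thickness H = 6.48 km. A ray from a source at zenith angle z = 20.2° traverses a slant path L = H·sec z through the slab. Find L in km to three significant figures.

sec z = 1/cos 20.2° = 1.0655.
L = 6.48 × 1.0655 = 6.905 km.

6.90 km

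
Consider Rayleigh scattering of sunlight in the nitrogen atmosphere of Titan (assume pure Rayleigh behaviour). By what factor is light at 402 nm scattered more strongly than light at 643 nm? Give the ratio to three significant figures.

Rayleigh scattering ∝ λ⁻⁴, so the ratio of coefficients is the inverse fourth power of the wavelength ratio.
σ(402)/σ(643) = (643/402)⁴ = (1.5995)⁴ = 6.545.

6.55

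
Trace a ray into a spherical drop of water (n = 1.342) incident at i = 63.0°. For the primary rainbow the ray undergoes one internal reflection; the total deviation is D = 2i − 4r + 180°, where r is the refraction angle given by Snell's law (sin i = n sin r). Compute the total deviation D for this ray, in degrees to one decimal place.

139.6°

sin r = sin 63.0° / 1.342 = 0.8910/1.342 = 0.6639; r = 41.60°.
D = 2·63.0° − 4·41.60° + 180° = 126.00° − 166.40° + 180° = 139.60°.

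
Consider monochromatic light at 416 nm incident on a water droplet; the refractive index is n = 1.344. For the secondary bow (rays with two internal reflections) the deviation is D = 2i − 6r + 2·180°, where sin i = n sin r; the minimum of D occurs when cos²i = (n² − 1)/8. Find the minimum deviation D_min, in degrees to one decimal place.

233.7°

cos²i = (1.80634 − 1)/8 = 0.10079; i = arccos(0.31748) = 71.490°.
sin r = sin 71.490°/1.344 = 0.70555; r = 44.874°.
D_min = 2·71.490° − 6·44.874° + 360° = 233.733°.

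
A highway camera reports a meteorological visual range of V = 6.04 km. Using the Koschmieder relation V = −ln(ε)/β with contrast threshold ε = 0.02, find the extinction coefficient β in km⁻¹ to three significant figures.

0.648 km⁻¹

β = −ln(0.02) / V = 3.912 / 6.04 = 0.6477 km⁻¹.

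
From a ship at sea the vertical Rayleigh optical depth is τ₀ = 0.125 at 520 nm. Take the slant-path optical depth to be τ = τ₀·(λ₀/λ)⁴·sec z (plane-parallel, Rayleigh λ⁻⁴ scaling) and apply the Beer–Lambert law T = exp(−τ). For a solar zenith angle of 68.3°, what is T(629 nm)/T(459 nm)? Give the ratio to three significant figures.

Airmass: sec 68.3° = 2.7046.
τ(629 nm) = 0.125 × (520/629)⁴ × 2.7046 = 0.125 × 0.4671 × 2.7046 = 0.1579.
τ(459 nm) = 0.125 × (520/459)⁴ × 2.7046 = 0.125 × 1.6473 × 2.7046 = 0.5569.
T(629)/T(459) = exp(τ_B − τ_A) = exp(0.3990) = 1.4903.

1.49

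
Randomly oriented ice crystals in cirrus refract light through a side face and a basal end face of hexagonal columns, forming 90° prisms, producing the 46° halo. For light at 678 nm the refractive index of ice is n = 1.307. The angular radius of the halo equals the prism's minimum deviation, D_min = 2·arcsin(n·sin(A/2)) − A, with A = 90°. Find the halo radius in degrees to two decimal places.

n·sin(A/2) = 1.307 × sin 45° = 1.307 × 0.7071 = 0.9242.
D_min = 2·arcsin(0.9242) − 90° = 2 × 67.546° − 90° = 45.093°.

45.09°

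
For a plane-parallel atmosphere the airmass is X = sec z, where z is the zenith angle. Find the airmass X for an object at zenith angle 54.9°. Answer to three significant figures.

X = sec z = 1/cos 54.9° = 1/0.5750 = 1.7391.

1.74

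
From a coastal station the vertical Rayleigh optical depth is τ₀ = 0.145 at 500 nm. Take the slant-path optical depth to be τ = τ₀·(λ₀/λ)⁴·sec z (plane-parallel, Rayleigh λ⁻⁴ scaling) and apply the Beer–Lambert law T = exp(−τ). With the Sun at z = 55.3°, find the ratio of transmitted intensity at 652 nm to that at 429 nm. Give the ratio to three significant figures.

Airmass: sec 55.3° = 1.7566.
τ(652 nm) = 0.145 × (500/652)⁴ × 1.7566 = 0.145 × 0.3459 × 1.7566 = 0.0881.
τ(429 nm) = 0.145 × (500/429)⁴ × 1.7566 = 0.145 × 1.8452 × 1.7566 = 0.4700.
T(652)/T(429) = exp(τ_B − τ_A) = exp(0.3819) = 1.4651.

1.47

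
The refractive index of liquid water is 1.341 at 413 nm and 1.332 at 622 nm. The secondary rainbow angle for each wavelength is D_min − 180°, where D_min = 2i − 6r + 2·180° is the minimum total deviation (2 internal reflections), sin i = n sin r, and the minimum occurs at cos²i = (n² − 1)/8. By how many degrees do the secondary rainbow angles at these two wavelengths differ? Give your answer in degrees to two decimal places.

2.34°

At 413 nm (n = 1.341): cos²i = 0.09979 → i = 71.586°, r = 45.034°, D_min = 232.966°, rainbow angle = 52.966°.
At 622 nm (n = 1.332): cos²i = 0.09678 → i = 71.875°, r = 45.520°, D_min = 230.628°, rainbow angle = 50.628°.
Angular width = |52.966° − 50.628°| = 2.337°.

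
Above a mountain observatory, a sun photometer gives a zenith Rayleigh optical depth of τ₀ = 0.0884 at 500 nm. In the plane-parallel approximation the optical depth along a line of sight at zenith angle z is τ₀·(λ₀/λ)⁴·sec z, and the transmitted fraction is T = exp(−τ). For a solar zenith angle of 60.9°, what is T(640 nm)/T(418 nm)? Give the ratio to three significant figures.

Airmass: sec 60.9° = 2.0562.
τ(640 nm) = 0.0884 × (500/640)⁴ × 2.0562 = 0.0884 × 0.3725 × 2.0562 = 0.0677.
τ(418 nm) = 0.0884 × (500/418)⁴ × 2.0562 = 0.0884 × 2.0473 × 2.0562 = 0.3721.
T(640)/T(418) = exp(τ_B − τ_A) = exp(0.3044) = 1.3558.

1.36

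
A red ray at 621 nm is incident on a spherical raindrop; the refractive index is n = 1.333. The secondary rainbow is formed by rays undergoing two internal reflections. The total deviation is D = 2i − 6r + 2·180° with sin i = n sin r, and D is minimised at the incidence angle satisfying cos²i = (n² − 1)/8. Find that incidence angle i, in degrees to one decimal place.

cos²i = (1.333² − 1)/8 = (1.77689 − 1)/8 = 0.09711.
cos i = 0.31163, so i = 71.843°.

71.8°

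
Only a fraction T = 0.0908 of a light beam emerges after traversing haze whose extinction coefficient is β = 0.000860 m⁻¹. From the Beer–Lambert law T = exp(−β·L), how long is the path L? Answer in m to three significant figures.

2790 m

Beer–Lambert: T = exp(−βL) ⇒ L = −ln(T)/β = −ln(0.0908)/0.000860 = 2.3991/0.000860 = 2790 m.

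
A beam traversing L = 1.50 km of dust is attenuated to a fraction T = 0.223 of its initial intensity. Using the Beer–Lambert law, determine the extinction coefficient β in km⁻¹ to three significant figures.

1.00 km⁻¹

Beer–Lambert: T = exp(−βL) ⇒ β = −ln(T)/L = −ln(0.223)/1.50 = 1.5006/1.50 = 1 km⁻¹.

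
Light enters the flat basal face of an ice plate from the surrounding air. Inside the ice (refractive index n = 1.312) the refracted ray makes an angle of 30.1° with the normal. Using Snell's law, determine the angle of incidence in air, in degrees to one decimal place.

Snell: sin θ_i = n · sin θ_r = 1.312 × sin 30.1° = 1.312 × 0.5015 = 0.6580.
θ_i = arcsin(0.6580) = 41.15°.

41.1°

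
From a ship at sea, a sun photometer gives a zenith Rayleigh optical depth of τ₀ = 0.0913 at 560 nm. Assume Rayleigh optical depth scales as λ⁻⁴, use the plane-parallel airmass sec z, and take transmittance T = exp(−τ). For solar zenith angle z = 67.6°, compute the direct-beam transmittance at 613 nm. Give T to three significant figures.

0.846

sec 67.6° = 2.6242.
τ = 0.0913 × (560/613)⁴ × 2.6242 = 0.0913 × 0.6965 × 2.6242 = 0.1669.
T = exp(−0.1669) = 0.8463.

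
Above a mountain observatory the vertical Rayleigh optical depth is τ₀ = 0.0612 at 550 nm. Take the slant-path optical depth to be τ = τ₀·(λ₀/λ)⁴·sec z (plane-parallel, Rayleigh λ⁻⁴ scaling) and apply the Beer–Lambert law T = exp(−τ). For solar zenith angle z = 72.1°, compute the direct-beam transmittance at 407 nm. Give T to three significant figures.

0.515

sec 72.1° = 3.2535.
τ = 0.0612 × (550/407)⁴ × 3.2535 = 0.0612 × 3.3348 × 3.2535 = 0.6640.
T = exp(−0.6640) = 0.5148.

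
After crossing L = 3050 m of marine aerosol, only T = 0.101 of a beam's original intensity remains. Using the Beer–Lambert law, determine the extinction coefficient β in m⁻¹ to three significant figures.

0.000752 m⁻¹

Beer–Lambert: T = exp(−βL) ⇒ β = −ln(T)/L = −ln(0.101)/3050 = 2.2926/3050 = 0.0007517 m⁻¹.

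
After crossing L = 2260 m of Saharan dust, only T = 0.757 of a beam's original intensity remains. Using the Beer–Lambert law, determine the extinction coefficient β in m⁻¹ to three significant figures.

Beer–Lambert: T = exp(−βL) ⇒ β = −ln(T)/L = −ln(0.757)/2260 = 0.2784/2260 = 0.0001232 m⁻¹.

0.000123 m⁻¹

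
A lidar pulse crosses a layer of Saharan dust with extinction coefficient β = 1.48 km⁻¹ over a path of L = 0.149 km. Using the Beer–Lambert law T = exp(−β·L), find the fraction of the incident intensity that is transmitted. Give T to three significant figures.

0.802

τ = β·L = 1.48 × 0.149 = 0.2205.
T = exp(−0.2205) = 0.8021.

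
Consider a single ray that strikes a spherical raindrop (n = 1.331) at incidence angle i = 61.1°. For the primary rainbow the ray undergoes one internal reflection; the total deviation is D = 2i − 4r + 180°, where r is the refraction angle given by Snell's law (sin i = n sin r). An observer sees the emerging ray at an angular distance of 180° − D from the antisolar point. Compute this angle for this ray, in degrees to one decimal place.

sin r = sin 61.1° / 1.331 = 0.8755/1.331 = 0.6577; r = 41.13°.
D = 2·61.1° − 4·41.13° + 180° = 122.20° − 164.51° + 180° = 137.69°.
Angle from antisolar point = 180° − D = 42.31°.

42.3°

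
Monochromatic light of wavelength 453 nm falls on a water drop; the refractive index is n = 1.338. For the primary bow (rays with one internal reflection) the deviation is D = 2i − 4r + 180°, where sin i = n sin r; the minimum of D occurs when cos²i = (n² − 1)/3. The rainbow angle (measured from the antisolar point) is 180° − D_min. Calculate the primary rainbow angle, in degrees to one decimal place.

41.4°

cos²i = (1.79024 − 1)/3 = 0.26341; i = arccos(0.51324) = 59.120°.
sin r = sin 59.120°/1.338 = 0.64144; r = 39.899°.
D_min = 2·59.120° − 4·39.899° + 180° = 138.643°.
Rainbow angle = 180° − D_min = 41.357°.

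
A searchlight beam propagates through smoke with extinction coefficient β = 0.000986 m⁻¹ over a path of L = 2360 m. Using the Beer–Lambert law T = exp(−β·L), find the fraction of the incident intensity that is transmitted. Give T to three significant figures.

τ = β·L = 0.000986 × 2360 = 2.3270.
T = exp(−2.3270) = 0.0976.

0.0976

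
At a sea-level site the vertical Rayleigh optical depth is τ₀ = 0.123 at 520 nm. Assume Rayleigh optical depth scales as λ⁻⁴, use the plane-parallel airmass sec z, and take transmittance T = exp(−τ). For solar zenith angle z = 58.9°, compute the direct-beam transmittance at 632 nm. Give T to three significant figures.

0.897

sec 58.9° = 1.9360.
τ = 0.123 × (520/632)⁴ × 1.9360 = 0.123 × 0.4583 × 1.9360 = 0.1091.
T = exp(−0.1091) = 0.8966.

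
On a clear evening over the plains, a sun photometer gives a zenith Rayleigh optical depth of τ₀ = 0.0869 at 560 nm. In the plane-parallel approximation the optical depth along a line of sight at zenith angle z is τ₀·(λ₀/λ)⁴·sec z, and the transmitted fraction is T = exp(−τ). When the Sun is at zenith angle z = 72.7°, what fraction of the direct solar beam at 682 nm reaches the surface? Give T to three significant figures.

sec 72.7° = 3.3628.
τ = 0.0869 × (560/682)⁴ × 3.3628 = 0.0869 × 0.4546 × 3.3628 = 0.1328.
T = exp(−0.1328) = 0.8756.

0.876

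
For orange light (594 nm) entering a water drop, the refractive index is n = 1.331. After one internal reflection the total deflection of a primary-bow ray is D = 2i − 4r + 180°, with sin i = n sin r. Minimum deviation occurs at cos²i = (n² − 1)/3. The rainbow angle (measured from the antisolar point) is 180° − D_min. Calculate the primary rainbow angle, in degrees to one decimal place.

42.4°

cos²i = (1.77156 − 1)/3 = 0.25719; i = arccos(0.50714) = 59.527°.
sin r = sin 59.527°/1.331 = 0.64753; r = 40.356°.
D_min = 2·59.527° − 4·40.356° + 180° = 137.630°.
Rainbow angle = 180° − D_min = 42.370°.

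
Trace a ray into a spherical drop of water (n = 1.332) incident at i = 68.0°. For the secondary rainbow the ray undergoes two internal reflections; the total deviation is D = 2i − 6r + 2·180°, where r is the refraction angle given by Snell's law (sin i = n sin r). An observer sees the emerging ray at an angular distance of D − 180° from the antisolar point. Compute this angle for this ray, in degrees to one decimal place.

sin r = sin 68.0° / 1.332 = 0.9272/1.332 = 0.6961; r = 44.11°.
D = 2·68.0° − 6·44.11° + 2·180° = 136.00° − 264.68° + 360° = 231.32°.
Angle from antisolar point = D − 180° = 51.32°.

51.3°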